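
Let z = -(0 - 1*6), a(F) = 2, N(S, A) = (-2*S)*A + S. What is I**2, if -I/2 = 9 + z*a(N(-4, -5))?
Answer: 1764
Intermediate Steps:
N(S, A) = S - 2*A*S (N(S, A) = -2*A*S + S = S - 2*A*S)
z = 6 (z = -(0 - 6) = -1*(-6) = 6)
I = -42 (I = -2*(9 + 6*2) = -2*(9 + 12) = -2*21 = -42)
I**2 = (-42)**2 = 1764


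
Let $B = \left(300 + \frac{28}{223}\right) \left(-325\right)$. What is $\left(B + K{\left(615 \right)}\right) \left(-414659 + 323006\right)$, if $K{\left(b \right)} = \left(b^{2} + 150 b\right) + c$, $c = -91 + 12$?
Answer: $-34173296988$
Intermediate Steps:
$c = -79$
$B = - \frac{21751600}{223}$ ($B = \left(300 + 28 \cdot \frac{1}{223}\right) \left(-325\right) = \left(300 + \frac{28}{223}\right) \left(-325\right) = \frac{66928}{223} \left(-325\right) = - \frac{21751600}{223} \approx -97541.0$)
$K{\left(b \right)} = -79 + b^{2} + 150 b$ ($K{\left(b \right)} = \left(b^{2} + 150 b\right) - 79 = -79 + b^{2} + 150 b$)
$\left(B + K{\left(615 \right)}\right) \left(-414659 + 323006\right) = \left(- \frac{21751600}{223} + \left(-79 + 615^{2} + 150 \cdot 615\right)\right) \left(-414659 + 323006\right) = \left(- \frac{21751600}{223} + \left(-79 + 378225 + 92250\right)\right) \left(-91653\right) = \left(- \frac{21751600}{223} + 470396\right) \left(-91653\right) = \frac{83146708}{223} \left(-91653\right) = -34173296988$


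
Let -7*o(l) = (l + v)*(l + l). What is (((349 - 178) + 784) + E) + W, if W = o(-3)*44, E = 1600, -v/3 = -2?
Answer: 18677/7 ≈ 2668.1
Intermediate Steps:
v = 6 (v = -3*(-2) = 6)
o(l) = -2*l*(6 + l)/7 (o(l) = -(l + 6)*(l + l)/7 = -(6 + l)*2*l/7 = -2*l*(6 + l)/7)
W = 792/7 (W = -2/7*(-3)*(6 - 3)*44 = -2/7*(-3)*3*44 = (18/7)*44 = 792/7 ≈ 113.14)
(((349 - 178) + 784) + E) + W = (((349 - 178) + 784) + 1600) + 792/7 = ((171 + 784) + 1600) + 792/7 = (955 + 1600) + 792/7 = 2555 + 792/7 = 18677/7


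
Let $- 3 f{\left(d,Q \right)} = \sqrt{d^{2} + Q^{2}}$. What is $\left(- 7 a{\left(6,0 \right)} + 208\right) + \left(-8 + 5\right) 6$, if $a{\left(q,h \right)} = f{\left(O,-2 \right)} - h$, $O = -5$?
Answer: $190 + \frac{7 \sqrt{29}}{3} \approx 202.57$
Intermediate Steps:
$f{\left(d,Q \right)} = - \frac{\sqrt{Q^{2} + d^{2}}}{3}$ ($f{\left(d,Q \right)} = - \frac{\sqrt{d^{2} + Q^{2}}}{3} = - \frac{\sqrt{Q^{2} + d^{2}}}{3}$)
$a{\left(q,h \right)} = - h - \frac{\sqrt{29}}{3}$ ($a{\left(q,h \right)} = - \frac{\sqrt{\left(-2\right)^{2} + \left(-5\right)^{2}}}{3} - h = - \frac{\sqrt{4 + 25}}{3} - h = - \frac{\sqrt{29}}{3} - h = - h - \frac{\sqrt{29}}{3}$)
$\left(- 7 a{\left(6,0 \right)} + 208\right) + \left(-8 + 5\right) 6 = \left(- 7 \left(\left(-1\right) 0 - \frac{\sqrt{29}}{3}\right) + 208\right) + \left(-8 + 5\right) 6 = \left(- 7 \left(0 - \frac{\sqrt{29}}{3}\right) + 208\right) - 18 = \left(- 7 \left(- \frac{\sqrt{29}}{3}\right) + 208\right) - 18 = \left(\frac{7 \sqrt{29}}{3} + 208\right) - 18 = \left(208 + \frac{7 \sqrt{29}}{3}\right) - 18 = 190 + \frac{7 \sqrt{29}}{3}$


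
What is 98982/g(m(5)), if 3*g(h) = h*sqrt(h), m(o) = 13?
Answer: 22842*sqrt(13)/13 ≈ 6335.2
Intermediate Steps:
g(h) = h**(3/2)/3 (g(h) = (h*sqrt(h))/3 = h**(3/2)/3)
98982/g(m(5)) = 98982/((13**(3/2)/3)) = 98982/(((13*sqrt(13))/3)) = 98982/((13*sqrt(13)/3)) = 98982*(3*sqrt(13)/169) = 22842*sqrt(13)/13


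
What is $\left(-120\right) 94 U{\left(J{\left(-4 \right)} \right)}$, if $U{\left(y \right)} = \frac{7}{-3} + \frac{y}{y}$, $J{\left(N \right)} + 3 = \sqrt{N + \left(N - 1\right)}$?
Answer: $15040$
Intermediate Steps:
$J{\left(N \right)} = -3 + \sqrt{-1 + 2 N}$ ($J{\left(N \right)} = -3 + \sqrt{N + \left(N - 1\right)} = -3 + \sqrt{N + \left(-1 + N\right)} = -3 + \sqrt{-1 + 2 N}$)
$U{\left(y \right)} = - \frac{4}{3}$ ($U{\left(y \right)} = 7 \left(- \frac{1}{3}\right) + 1 = - \frac{7}{3} + 1 = - \frac{4}{3}$)
$\left(-120\right) 94 U{\left(J{\left(-4 \right)} \right)} = \left(-120\right) 94 \left(- \frac{4}{3}\right) = \left(-11280\right) \left(- \frac{4}{3}\right) = 15040$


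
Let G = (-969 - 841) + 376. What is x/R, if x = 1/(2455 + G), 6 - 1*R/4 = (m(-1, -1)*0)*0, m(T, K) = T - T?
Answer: 1/24504 ≈ 4.0810e-5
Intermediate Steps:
m(T, K) = 0
G = -1434 (G = -1810 + 376 = -1434)
R = 24 (R = 24 - 4*0*0*0 = 24 - 0*0 = 24 - 4*0 = 24 + 0 = 24)
x = 1/1021 (x = 1/(2455 - 1434) = 1/1021 ≈ 0.00097943)
x/R = (1/1021)/24 = (1/24)*(1/1021) = 1/24504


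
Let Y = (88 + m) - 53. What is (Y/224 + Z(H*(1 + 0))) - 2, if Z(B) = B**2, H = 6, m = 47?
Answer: 3849/112 ≈ 34.366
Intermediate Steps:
Y = 82 (Y = (88 + 47) - 53 = 135 - 53 = 82)
(Y/224 + Z(H*(1 + 0))) - 2 = (82/224 + (6*(1 + 0))**2) - 2 = (82*(1/224) + (6*1)**2) - 2 = (41/112 + 6**2) - 2 = (41/112 + 36) - 2 = 4073/112 - 2 = 3849/112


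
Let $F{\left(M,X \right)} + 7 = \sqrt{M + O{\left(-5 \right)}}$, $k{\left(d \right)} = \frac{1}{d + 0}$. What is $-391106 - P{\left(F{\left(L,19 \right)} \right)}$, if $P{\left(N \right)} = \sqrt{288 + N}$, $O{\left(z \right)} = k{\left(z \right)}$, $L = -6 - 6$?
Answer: $-391106 - \frac{\sqrt{7025 + 5 i \sqrt{305}}}{5} \approx -3.9112 \cdot 10^{5} - 0.10418 i$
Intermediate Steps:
$k{\left(d \right)} = \frac{1}{d}$
$L = -12$ ($L = -6 - 6 = -12$)
$O{\left(z \right)} = \frac{1}{z}$
$F{\left(M,X \right)} = -7 + \sqrt{- \frac{1}{5} + M}$ ($F{\left(M,X \right)} = -7 + \sqrt{M + \frac{1}{-5}} = -7 + \sqrt{M - \frac{1}{5}} = -7 + \sqrt{- \frac{1}{5} + M}$)
$-391106 - P{\left(F{\left(L,19 \right)} \right)} = -391106 - \sqrt{288 - \left(7 - \frac{\sqrt{-5 + 25 \left(-12\right)}}{5}\right)} = -391106 - \sqrt{288 - \left(7 - \frac{\sqrt{-5 - 300}}{5}\right)} = -391106 - \sqrt{288 - \left(7 - \frac{\sqrt{-305}}{5}\right)} = -391106 - \sqrt{288 - \left(7 - \frac{i \sqrt{305}}{5}\right)} = -391106 - \sqrt{281 + \frac{i \sqrt{305}}{5}}$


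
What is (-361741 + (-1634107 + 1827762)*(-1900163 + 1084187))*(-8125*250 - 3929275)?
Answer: 941871395917021025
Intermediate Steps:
(-361741 + (-1634107 + 1827762)*(-1900163 + 1084187))*(-8125*250 - 3929275) = (-361741 + 193655*(-815976))*(-2031250 - 3929275) = (-361741 - 158017832280)*(-5960525) = -158018194021*(-5960525) = 941871395917021025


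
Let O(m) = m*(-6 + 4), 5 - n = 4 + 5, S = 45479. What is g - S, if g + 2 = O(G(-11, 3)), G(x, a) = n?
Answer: -45473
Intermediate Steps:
n = -4 (n = 5 - (4 + 5) = 5 - 1*9 = 5 - 9 = -4)
G(x, a) = -4
O(m) = -2*m (O(m) = m*(-2) = -2*m)
g = 6 (g = -2 - 2*(-4) = -2 + 8 = 6)
g - S = 6 - 1*45479 = 6 - 45479 = -45473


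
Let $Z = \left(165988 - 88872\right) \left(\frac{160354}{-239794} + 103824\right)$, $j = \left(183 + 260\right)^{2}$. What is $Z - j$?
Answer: $\frac{959924608850963}{119897} \approx 8.0062 \cdot 10^{9}$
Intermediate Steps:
$j = 196249$ ($j = 443^{2} = 196249$)
$Z = \frac{959948138517316}{119897}$ ($Z = 77116 \left(160354 \left(- \frac{1}{239794}\right) + 103824\right) = 77116 \left(- \frac{80177}{119897} + 103824\right) = 77116 \cdot \frac{12448105951}{119897} = \frac{959948138517316}{119897} \approx 8.0064 \cdot 10^{9}$)
$Z - j = \frac{959948138517316}{119897} - 196249 = \frac{959924608850963}{119897}$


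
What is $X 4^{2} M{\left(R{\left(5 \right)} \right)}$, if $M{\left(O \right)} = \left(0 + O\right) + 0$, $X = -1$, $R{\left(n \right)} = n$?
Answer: $-80$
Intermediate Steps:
$M{\left(O \right)} = O$ ($M{\left(O \right)} = O + 0 = O$)
$X 4^{2} M{\left(R{\left(5 \right)} \right)} = - 4^{2} \cdot 5 = \left(-1\right) 16 \cdot 5 = \left(-16\right) 5 = -80$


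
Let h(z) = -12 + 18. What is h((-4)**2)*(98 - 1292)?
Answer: -7164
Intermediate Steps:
h(z) = 6
h((-4)**2)*(98 - 1292) = 6*(98 - 1292) = 6*(-1194) = -7164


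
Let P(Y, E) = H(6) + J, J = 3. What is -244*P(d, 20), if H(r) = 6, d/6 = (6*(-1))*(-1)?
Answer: -2196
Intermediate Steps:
d = 36 (d = 6*((6*(-1))*(-1)) = 6*(-6*(-1)) = 6*6 = 36)
P(Y, E) = 9 (P(Y, E) = 6 + 3 = 9)
-244*P(d, 20) = -244*9 = -2196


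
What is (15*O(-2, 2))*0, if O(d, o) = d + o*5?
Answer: 0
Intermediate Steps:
O(d, o) = d + 5*o
(15*O(-2, 2))*0 = (15*(-2 + 5*2))*0 = (15*(-2 + 10))*0 = (15*8)*0 = 120*0 = 0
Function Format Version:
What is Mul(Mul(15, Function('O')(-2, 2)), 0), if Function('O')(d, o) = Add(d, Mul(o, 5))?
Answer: 0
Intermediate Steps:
Function('O')(d, o) = Add(d, Mul(5, o))
Mul(Mul(15, Function('O')(-2, 2)), 0) = Mul(Mul(15, Add(-2, Mul(5, 2))), 0) = Mul(Mul(15, Add(-2, 10)), 0) = Mul(Mul(15, 8), 0) = Mul(120, 0) = 0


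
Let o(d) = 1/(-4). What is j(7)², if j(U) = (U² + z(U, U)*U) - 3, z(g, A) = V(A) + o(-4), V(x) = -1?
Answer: 22201/16 ≈ 1387.6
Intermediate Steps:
o(d) = -¼
z(g, A) = -5/4 (z(g, A) = -1 - ¼ = -5/4)
j(U) = -3 + U² - 5*U/4 (j(U) = (U² - 5*U/4) - 3 = -3 + U² - 5*U/4)
j(7)² = (-3 + 7² - 5/4*7)² = (-3 + 49 - 35/4)² = (149/4)² = 22201/16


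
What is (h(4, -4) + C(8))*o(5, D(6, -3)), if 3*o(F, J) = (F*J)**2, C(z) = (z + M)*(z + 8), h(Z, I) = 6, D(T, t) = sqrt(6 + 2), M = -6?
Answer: 7600/3 ≈ 2533.3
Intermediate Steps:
D(T, t) = 2*sqrt(2) (D(T, t) = sqrt(8) = 2*sqrt(2))
C(z) = (-6 + z)*(8 + z) (C(z) = (z - 6)*(z + 8) = (-6 + z)*(8 + z))
o(F, J) = F**2*J**2/3 (o(F, J) = (F*J)**2/3 = (F**2*J**2)/3 = F**2*J**2/3)
(h(4, -4) + C(8))*o(5, D(6, -3)) = (6 + (-48 + 8**2 + 2*8))*((1/3)*5**2*(2*sqrt(2))**2) = (6 + (-48 + 64 + 16))*((1/3)*25*8) = (6 + 32)*(200/3) = 38*(200/3) = 7600/3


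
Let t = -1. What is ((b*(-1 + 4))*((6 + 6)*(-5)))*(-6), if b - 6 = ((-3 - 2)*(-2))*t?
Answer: -4320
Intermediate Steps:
b = -4 (b = 6 + ((-3 - 2)*(-2))*(-1) = 6 - 5*(-2)*(-1) = 6 + 10*(-1) = 6 - 10 = -4)
((b*(-1 + 4))*((6 + 6)*(-5)))*(-6) = ((-4*(-1 + 4))*((6 + 6)*(-5)))*(-6) = ((-4*3)*(12*(-5)))*(-6) = -12*(-60)*(-6) = 720*(-6) = -4320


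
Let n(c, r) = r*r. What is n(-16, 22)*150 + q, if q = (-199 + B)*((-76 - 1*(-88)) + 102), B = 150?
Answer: 67014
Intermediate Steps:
n(c, r) = r²
q = -5586 (q = (-199 + 150)*((-76 - 1*(-88)) + 102) = -49*((-76 + 88) + 102) = -49*(12 + 102) = -49*114 = -5586)
n(-16, 22)*150 + q = 22²*150 - 5586 = 484*150 - 5586 = 72600 - 5586 = 67014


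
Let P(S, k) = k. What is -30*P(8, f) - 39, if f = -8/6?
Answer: 1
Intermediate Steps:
f = -4/3 (f = -8*⅙ = -4/3 ≈ -1.3333)
-30*P(8, f) - 39 = -30*(-4/3) - 39 = 40 - 39 = 1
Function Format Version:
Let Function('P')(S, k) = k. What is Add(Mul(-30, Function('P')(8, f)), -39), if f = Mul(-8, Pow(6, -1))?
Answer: 1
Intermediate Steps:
f = Rational(-4, 3) (f = Mul(-8, Rational(1, 6)) = Rational(-4, 3) ≈ -1.3333)
Add(Mul(-30, Function('P')(8, f)), -39) = Add(Mul(-30, Rational(-4, 3)), -39) = Add(40, -39) = 1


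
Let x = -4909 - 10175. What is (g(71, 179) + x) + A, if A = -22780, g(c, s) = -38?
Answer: -37902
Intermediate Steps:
x = -15084
(g(71, 179) + x) + A = (-38 - 15084) - 22780 = -15122 - 22780 = -37902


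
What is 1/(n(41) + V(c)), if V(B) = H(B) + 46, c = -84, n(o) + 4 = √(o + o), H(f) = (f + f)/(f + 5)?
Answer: 137697/5820217 - 6241*√82/11640434 ≈ 0.018803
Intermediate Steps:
H(f) = 2*f/(5 + f) (H(f) = (2*f)/(5 + f) = 2*f/(5 + f))
n(o) = -4 + √2*√o (n(o) = -4 + √(o + o) = -4 + √(2*o) = -4 + √2*√o)
V(B) = 46 + 2*B/(5 + B) (V(B) = 2*B/(5 + B) + 46 = 46 + 2*B/(5 + B))
1/(n(41) + V(c)) = 1/((-4 + √2*√41) + 2*(115 + 24*(-84))/(5 - 84)) = 1/((-4 + √82) + 2*(115 - 2016)/(-79)) = 1/((-4 + √82) + 2*(-1/79)*(-1901)) = 1/((-4 + √82) + 3802/79) = 1/(3486/79 + √82)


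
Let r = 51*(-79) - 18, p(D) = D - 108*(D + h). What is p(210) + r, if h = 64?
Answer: -33429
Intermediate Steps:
p(D) = -6912 - 107*D (p(D) = D - 108*(D + 64) = D - 108*(64 + D) = D - (6912 + 108*D) = D + (-6912 - 108*D) = -6912 - 107*D)
r = -4047 (r = -4029 - 18 = -4047)
p(210) + r = (-6912 - 107*210) - 4047 = (-6912 - 22470) - 4047 = -29382 - 4047 = -33429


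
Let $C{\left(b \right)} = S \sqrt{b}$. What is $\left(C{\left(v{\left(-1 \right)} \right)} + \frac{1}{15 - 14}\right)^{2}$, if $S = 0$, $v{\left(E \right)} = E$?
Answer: $1$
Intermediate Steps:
$C{\left(b \right)} = 0$ ($C{\left(b \right)} = 0 \sqrt{b} = 0$)
$\left(C{\left(v{\left(-1 \right)} \right)} + \frac{1}{15 - 14}\right)^{2} = \left(0 + \frac{1}{15 - 14}\right)^{2} = \left(0 + 1^{-1}\right)^{2} = \left(0 + 1\right)^{2} = 1^{2} = 1$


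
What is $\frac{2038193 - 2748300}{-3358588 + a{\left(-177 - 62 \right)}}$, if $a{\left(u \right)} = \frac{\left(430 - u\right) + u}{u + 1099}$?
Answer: $\frac{1420214}{6717175} \approx 0.21143$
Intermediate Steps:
$a{\left(u \right)} = \frac{430}{1099 + u}$
$\frac{2038193 - 2748300}{-3358588 + a{\left(-177 - 62 \right)}} = \frac{2038193 - 2748300}{-3358588 + \frac{430}{1099 - 239}} = - \frac{710107}{-3358588 + \frac{430}{1099 - 239}} = - \frac{710107}{-3358588 + \frac{430}{860}} = - \frac{710107}{-3358588 + 430 \cdot \frac{1}{860}} = - \frac{710107}{-3358588 + \frac{1}{2}} = - \frac{710107}{- \frac{6717175}{2}} = \left(-710107\right) \left(- \frac{2}{6717175}\right) = \frac{1420214}{6717175}$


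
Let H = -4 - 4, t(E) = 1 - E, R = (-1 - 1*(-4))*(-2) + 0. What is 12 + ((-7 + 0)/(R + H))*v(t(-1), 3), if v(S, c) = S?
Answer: 13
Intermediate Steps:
R = -6 (R = (-1 + 4)*(-2) + 0 = 3*(-2) + 0 = -6 + 0 = -6)
H = -8
12 + ((-7 + 0)/(R + H))*v(t(-1), 3) = 12 + ((-7 + 0)/(-6 - 8))*(1 - 1*(-1)) = 12 + (-7/(-14))*(1 + 1) = 12 - 7*(-1/14)*2 = 12 + (1/2)*2 = 12 + 1 = 13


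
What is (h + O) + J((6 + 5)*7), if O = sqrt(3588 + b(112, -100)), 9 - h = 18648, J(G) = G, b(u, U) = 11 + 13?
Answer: -18562 + 2*sqrt(903) ≈ -18502.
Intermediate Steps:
b(u, U) = 24
h = -18639 (h = 9 - 1*18648 = 9 - 18648 = -18639)
O = 2*sqrt(903) (O = sqrt(3588 + 24) = sqrt(3612) = 2*sqrt(903) ≈ 60.100)
(h + O) + J((6 + 5)*7) = (-18639 + 2*sqrt(903)) + (6 + 5)*7 = (-18639 + 2*sqrt(903)) + 11*7 = (-18639 + 2*sqrt(903)) + 77 = -18562 + 2*sqrt(903)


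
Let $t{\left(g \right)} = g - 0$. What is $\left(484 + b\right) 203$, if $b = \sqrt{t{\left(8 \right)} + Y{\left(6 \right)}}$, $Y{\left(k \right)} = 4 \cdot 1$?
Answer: $98252 + 406 \sqrt{3} \approx 98955.0$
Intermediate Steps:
$t{\left(g \right)} = g$ ($t{\left(g \right)} = g + 0 = g$)
$Y{\left(k \right)} = 4$
$b = 2 \sqrt{3}$ ($b = \sqrt{8 + 4} = \sqrt{12} = 2 \sqrt{3} \approx 3.4641$)
$\left(484 + b\right) 203 = \left(484 + 2 \sqrt{3}\right) 203 = 98252 + 406 \sqrt{3}$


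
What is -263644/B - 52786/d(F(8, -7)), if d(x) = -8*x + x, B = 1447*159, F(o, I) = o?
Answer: 6064934657/6442044 ≈ 941.46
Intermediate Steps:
B = 230073
d(x) = -7*x
-263644/B - 52786/d(F(8, -7)) = -263644/230073 - 52786/((-7*8)) = -263644*1/230073 - 52786/(-56) = -263644/230073 - 52786*(-1/56) = -263644/230073 + 26393/28 = 6064934657/6442044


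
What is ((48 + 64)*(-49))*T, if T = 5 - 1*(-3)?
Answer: -43904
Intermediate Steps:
T = 8 (T = 5 + 3 = 8)
((48 + 64)*(-49))*T = ((48 + 64)*(-49))*8 = (112*(-49))*8 = -5488*8 = -43904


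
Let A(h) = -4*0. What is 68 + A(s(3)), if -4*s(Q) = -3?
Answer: 68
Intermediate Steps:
s(Q) = ¾ (s(Q) = -¼*(-3) = ¾)
A(h) = 0
68 + A(s(3)) = 68 + 0 = 68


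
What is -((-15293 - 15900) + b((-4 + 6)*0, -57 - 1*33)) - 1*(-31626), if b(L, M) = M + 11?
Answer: 62898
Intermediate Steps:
b(L, M) = 11 + M
-((-15293 - 15900) + b((-4 + 6)*0, -57 - 1*33)) - 1*(-31626) = -((-15293 - 15900) + (11 + (-57 - 1*33))) - 1*(-31626) = -(-31193 + (11 + (-57 - 33))) + 31626 = -(-31193 + (11 - 90)) + 31626 = -(-31193 - 79) + 31626 = -1*(-31272) + 31626 = 31272 + 31626 = 62898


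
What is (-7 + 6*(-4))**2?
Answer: 961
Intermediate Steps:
(-7 + 6*(-4))**2 = (-7 - 24)**2 = (-31)**2 = 961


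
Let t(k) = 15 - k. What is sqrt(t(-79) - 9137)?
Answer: I*sqrt(9043) ≈ 95.095*I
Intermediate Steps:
sqrt(t(-79) - 9137) = sqrt((15 - 1*(-79)) - 9137) = sqrt((15 + 79) - 9137) = sqrt(94 - 9137) = sqrt(-9043) = I*sqrt(9043)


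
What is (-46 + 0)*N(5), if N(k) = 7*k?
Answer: -1610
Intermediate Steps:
(-46 + 0)*N(5) = (-46 + 0)*(7*5) = -46*35 = -1610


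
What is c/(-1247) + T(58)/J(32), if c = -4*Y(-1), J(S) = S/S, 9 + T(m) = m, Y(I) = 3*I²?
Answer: 61115/1247 ≈ 49.010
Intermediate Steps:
T(m) = -9 + m
J(S) = 1
c = -12 (c = -12*(-1)² = -12 ≈ -12.000)
c/(-1247) + T(58)/J(32) = -12/(-1247) + (-9 + 58)/1 = -12*(-1/1247) + 49*1 = 12/1247 + 49 = 61115/1247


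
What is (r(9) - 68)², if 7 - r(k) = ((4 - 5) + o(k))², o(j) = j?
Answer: 15625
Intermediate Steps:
r(k) = 7 - (-1 + k)² (r(k) = 7 - ((4 - 5) + k)² = 7 - (-1 + k)²)
(r(9) - 68)² = ((7 - (-1 + 9)²) - 68)² = ((7 - 1*8²) - 68)² = ((7 - 1*64) - 68)² = ((7 - 64) - 68)² = (-57 - 68)² = (-125)² = 15625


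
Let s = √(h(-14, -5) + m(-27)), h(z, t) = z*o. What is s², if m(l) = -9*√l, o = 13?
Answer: -182 - 27*I*√3 ≈ -182.0 - 46.765*I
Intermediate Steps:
h(z, t) = 13*z (h(z, t) = z*13 = 13*z)
s = √(-182 - 27*I*√3) (s = √(13*(-14) - 27*I*√3) = √(-182 - 27*I*√3) ≈ 1.7193 - 13.6*I)
s² = (√(-182 - 27*I*√3))² = -182 - 27*I*√3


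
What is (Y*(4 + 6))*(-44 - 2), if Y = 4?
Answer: -1840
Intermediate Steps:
(Y*(4 + 6))*(-44 - 2) = (4*(4 + 6))*(-44 - 2) = (4*10)*(-46) = 40*(-46) = -1840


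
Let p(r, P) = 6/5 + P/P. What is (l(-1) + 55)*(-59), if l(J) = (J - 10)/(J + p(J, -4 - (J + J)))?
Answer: -16225/6 ≈ -2704.2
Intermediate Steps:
p(r, P) = 11/5 (p(r, P) = 6*(⅕) + 1 = 6/5 + 1 = 11/5)
l(J) = (-10 + J)/(11/5 + J) (l(J) = (J - 10)/(J + 11/5) = (-10 + J)/(11/5 + J))
(l(-1) + 55)*(-59) = (5*(-10 - 1)/(11 + 5*(-1)) + 55)*(-59) = (5*(-11)/(11 - 5) + 55)*(-59) = (5*(-11)/6 + 55)*(-59) = (5*(⅙)*(-11) + 55)*(-59) = (-55/6 + 55)*(-59) = (275/6)*(-59) = -16225/6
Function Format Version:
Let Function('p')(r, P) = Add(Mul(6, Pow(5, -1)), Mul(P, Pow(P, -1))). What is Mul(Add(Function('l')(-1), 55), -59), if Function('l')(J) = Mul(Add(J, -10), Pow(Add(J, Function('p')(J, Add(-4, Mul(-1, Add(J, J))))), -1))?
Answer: Rational(-16225, 6) ≈ -2704.2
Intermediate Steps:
Function('p')(r, P) = Rational(11, 5) (Function('p')(r, P) = Add(Mul(6, Rational(1, 5)), 1) = Add(Rational(6, 5), 1) = Rational(11, 5))
Function('l')(J) = Mul(Pow(Add(Rational(11, 5), J), -1), Add(-10, J)) (Function('l')(J) = Mul(Add(J, -10), Pow(Add(J, Rational(11, 5)), -1)) = Mul(Add(-10, J), Pow(Add(Rational(11, 5), J), -1)) = Mul(Pow(Add(Rational(11, 5), J), -1), Add(-10, J)))
Mul(Add(Function('l')(-1), 55), -59) = Mul(Add(Mul(5, Pow(Add(11, Mul(5, -1)), -1), Add(-10, -1)), 55), -59) = Mul(Add(Mul(5, Pow(Add(11, -5), -1), -11), 55), -59) = Mul(Add(Mul(5, Pow(6, -1), -11), 55), -59) = Mul(Add(Mul(5, Rational(1, 6), -11), 55), -59) = Mul(Add(Rational(-55, 6), 55), -59) = Mul(Rational(275, 6), -59) = Rational(-16225, 6)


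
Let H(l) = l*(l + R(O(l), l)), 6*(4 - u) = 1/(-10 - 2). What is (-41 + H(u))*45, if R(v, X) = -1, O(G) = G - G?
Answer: -749155/576 ≈ -1300.6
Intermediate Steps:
O(G) = 0
u = 289/72 (u = 4 - 1/(6*(-10 - 2)) = 4 - 1/6/(-12) = 4 - 1/6*(-1/12) = 4 + 1/72 = 289/72 ≈ 4.0139)
H(l) = l*(-1 + l) (H(l) = l*(l - 1) = l*(-1 + l))
(-41 + H(u))*45 = (-41 + 289*(-1 + 289/72)/72)*45 = (-41 + (289/72)*(217/72))*45 = (-41 + 62713/5184)*45 = -149831/5184*45 = -749155/576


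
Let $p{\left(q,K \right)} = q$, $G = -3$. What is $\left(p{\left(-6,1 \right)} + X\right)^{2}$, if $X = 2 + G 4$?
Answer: $256$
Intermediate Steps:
$X = -10$ ($X = 2 - 12 = -10$)
$\left(p{\left(-6,1 \right)} + X\right)^{2} = \left(-6 - 10\right)^{2} = \left(-16\right)^{2} = 256$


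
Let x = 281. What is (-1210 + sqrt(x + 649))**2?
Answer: (1210 - sqrt(930))**2 ≈ 1.3912e+6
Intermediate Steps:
(-1210 + sqrt(x + 649))**2 = (-1210 + sqrt(281 + 649))**2 = (-1210 + sqrt(930))**2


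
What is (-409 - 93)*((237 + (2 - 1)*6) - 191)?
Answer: -26104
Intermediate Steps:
(-409 - 93)*((237 + (2 - 1)*6) - 191) = -502*((237 + 1*6) - 191) = -502*((237 + 6) - 191) = -502*(243 - 191) = -502*52 = -26104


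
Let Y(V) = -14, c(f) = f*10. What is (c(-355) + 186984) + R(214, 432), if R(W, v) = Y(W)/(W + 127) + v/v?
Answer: 62551321/341 ≈ 1.8344e+5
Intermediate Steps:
c(f) = 10*f
R(W, v) = 1 - 14/(127 + W) (R(W, v) = -14/(W + 127) + v/v = -14/(127 + W) + 1 = 1 - 14/(127 + W))
(c(-355) + 186984) + R(214, 432) = (10*(-355) + 186984) + (113 + 214)/(127 + 214) = (-3550 + 186984) + 327/341 = 183434 + (1/341)*327 = 183434 + 327/341 = 62551321/341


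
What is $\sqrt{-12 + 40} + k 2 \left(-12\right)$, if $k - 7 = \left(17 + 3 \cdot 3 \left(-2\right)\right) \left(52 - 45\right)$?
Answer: $2 \sqrt{7} \approx 5.2915$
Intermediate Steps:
$k = 0$ ($k = 7 + \left(17 + 3 \cdot 3 \left(-2\right)\right) \left(52 - 45\right) = 7 + \left(17 + 9 \left(-2\right)\right) 7 = 7 + \left(17 - 18\right) 7 = 7 - 7 = 0$)
$\sqrt{-12 + 40} + k 2 \left(-12\right) = \sqrt{-12 + 40} + 0 \cdot 2 \left(-12\right) = \sqrt{28} + 0 \left(-24\right) = 2 \sqrt{7} + 0 = 2 \sqrt{7}$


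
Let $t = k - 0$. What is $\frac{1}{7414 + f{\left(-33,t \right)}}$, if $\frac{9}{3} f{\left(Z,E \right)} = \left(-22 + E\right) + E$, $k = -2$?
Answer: $\frac{3}{22216} \approx 0.00013504$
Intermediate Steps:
$t = -2$ ($t = -2 - 0 = -2 + 0 = -2$)
$f{\left(Z,E \right)} = - \frac{22}{3} + \frac{2 E}{3}$ ($f{\left(Z,E \right)} = \frac{\left(-22 + E\right) + E}{3} = \frac{-22 + 2 E}{3} = - \frac{22}{3} + \frac{2 E}{3}$)
$\frac{1}{7414 + f{\left(-33,t \right)}} = \frac{1}{7414 + \left(- \frac{22}{3} + \frac{2}{3} \left(-2\right)\right)} = \frac{1}{7414 - \frac{26}{3}} = \frac{1}{\frac{22216}{3}} = \frac{3}{22216}$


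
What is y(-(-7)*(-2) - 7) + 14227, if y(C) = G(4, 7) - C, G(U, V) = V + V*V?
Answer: 14304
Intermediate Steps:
G(U, V) = V + V**2
y(C) = 56 - C (y(C) = 7*(1 + 7) - C = 7*8 - C = 56 - C)
y(-(-7)*(-2) - 7) + 14227 = (56 - (-(-7)*(-2) - 7)) + 14227 = (56 - (-7*2 - 7)) + 14227 = (56 - (-14 - 7)) + 14227 = (56 - 1*(-21)) + 14227 = (56 + 21) + 14227 = 77 + 14227 = 14304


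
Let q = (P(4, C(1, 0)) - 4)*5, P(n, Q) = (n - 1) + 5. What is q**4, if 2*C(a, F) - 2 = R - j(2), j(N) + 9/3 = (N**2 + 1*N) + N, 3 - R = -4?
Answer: 160000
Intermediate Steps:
R = 7 (R = 3 - 1*(-4) = 3 + 4 = 7)
j(N) = -3 + N**2 + 2*N (j(N) = -3 + ((N**2 + 1*N) + N) = -3 + ((N**2 + N) + N) = -3 + ((N + N**2) + N) = -3 + (N**2 + 2*N) = -3 + N**2 + 2*N)
C(a, F) = 2 (C(a, F) = 1 + (7 - (-3 + 2**2 + 2*2))/2 = 1 + (7 - (-3 + 4 + 4))/2 = 1 + (7 - 1*5)/2 = 1 + (7 - 5)/2 = 1 + (1/2)*2 = 1 + 1 = 2)
P(n, Q) = 4 + n (P(n, Q) = (-1 + n) + 5 = 4 + n)
q = 20 (q = ((4 + 4) - 4)*5 = (8 - 4)*5 = 4*5 = 20)
q**4 = 20**4 = 160000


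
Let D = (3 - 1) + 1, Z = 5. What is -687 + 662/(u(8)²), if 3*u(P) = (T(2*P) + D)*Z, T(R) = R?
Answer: -6194217/9025 ≈ -686.34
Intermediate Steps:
D = 3 (D = 2 + 1 = 3)
u(P) = 5 + 10*P/3 (u(P) = ((2*P + 3)*5)/3 = ((3 + 2*P)*5)/3 = (15 + 10*P)/3 = 5 + 10*P/3)
-687 + 662/(u(8)²) = -687 + 662/((5 + (10/3)*8)²) = -687 + 662/((5 + 80/3)²) = -687 + 662/((95/3)²) = -687 + 662/(9025/9) = -687 + 662*(9/9025) = -687 + 5958/9025 = -6194217/9025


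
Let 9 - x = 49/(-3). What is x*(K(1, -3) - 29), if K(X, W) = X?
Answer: -2128/3 ≈ -709.33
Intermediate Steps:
x = 76/3 (x = 9 - 49/(-3) = 9 - 49*(-1)/3 = 9 - 1*(-49/3) = 9 + 49/3 = 76/3 ≈ 25.333)
x*(K(1, -3) - 29) = 76*(1 - 29)/3 = (76/3)*(-28) = -2128/3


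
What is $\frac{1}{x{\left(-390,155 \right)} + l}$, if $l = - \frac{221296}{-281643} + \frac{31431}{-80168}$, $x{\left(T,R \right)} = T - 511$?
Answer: $- \frac{22578756024}{20334570641029} \approx -0.0011104$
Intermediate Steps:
$x{\left(T,R \right)} = -511 + T$
$l = \frac{8888536595}{22578756024}$ ($l = \left(-221296\right) \left(- \frac{1}{281643}\right) + 31431 \left(- \frac{1}{80168}\right) = \frac{221296}{281643} - \frac{31431}{80168} = \frac{8888536595}{22578756024} \approx 0.39367$)
$\frac{1}{x{\left(-390,155 \right)} + l} = \frac{1}{\left(-511 - 390\right) + \frac{8888536595}{22578756024}} = \frac{1}{-901 + \frac{8888536595}{22578756024}} = \frac{1}{- \frac{20334570641029}{22578756024}} = - \frac{22578756024}{20334570641029}$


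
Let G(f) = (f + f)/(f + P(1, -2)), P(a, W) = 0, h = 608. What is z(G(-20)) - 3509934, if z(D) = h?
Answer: -3509326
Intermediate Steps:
G(f) = 2 (G(f) = (f + f)/(f + 0) = (2*f)/f = 2)
z(D) = 608
z(G(-20)) - 3509934 = 608 - 3509934 = -3509326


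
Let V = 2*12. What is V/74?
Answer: 12/37 ≈ 0.32432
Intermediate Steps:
V = 24
V/74 = 24/74 = (1/74)*24 = 12/37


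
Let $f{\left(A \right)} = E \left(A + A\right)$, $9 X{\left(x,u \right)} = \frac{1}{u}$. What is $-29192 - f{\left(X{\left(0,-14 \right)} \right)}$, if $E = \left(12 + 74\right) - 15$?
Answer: $- \frac{1839025}{63} \approx -29191.0$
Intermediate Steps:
$X{\left(x,u \right)} = \frac{1}{9 u}$
$E = 71$ ($E = 86 - 15 = 71$)
$f{\left(A \right)} = 142 A$ ($f{\left(A \right)} = 71 \left(A + A\right) = 71 \cdot 2 A = 142 A$)
$-29192 - f{\left(X{\left(0,-14 \right)} \right)} = -29192 - 142 \frac{1}{9 \left(-14\right)} = -29192 - 142 \cdot \frac{1}{9} \left(- \frac{1}{14}\right) = -29192 - 142 \left(- \frac{1}{126}\right) = -29192 - - \frac{71}{63} = -29192 + \frac{71}{63} = - \frac{1839025}{63}$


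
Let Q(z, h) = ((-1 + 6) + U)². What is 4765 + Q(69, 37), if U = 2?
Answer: 4814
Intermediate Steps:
Q(z, h) = 49 (Q(z, h) = ((-1 + 6) + 2)² = (5 + 2)² = 7² = 49)
4765 + Q(69, 37) = 4765 + 49 = 4814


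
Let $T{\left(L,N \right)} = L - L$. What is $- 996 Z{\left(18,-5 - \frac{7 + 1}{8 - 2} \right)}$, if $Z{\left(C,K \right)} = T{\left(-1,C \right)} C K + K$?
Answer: $6308$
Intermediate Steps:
$T{\left(L,N \right)} = 0$
$Z{\left(C,K \right)} = K$ ($Z{\left(C,K \right)} = 0 C K + K = 0 K + K = 0 + K = K$)
$- 996 Z{\left(18,-5 - \frac{7 + 1}{8 - 2} \right)} = - 996 \left(-5 - \frac{7 + 1}{8 - 2}\right) = - 996 \left(-5 - \frac{8}{6}\right) = - 996 \left(-5 - 8 \cdot \frac{1}{6}\right) = - 996 \left(-5 - \frac{4}{3}\right) = \left(-996\right) \left(- \frac{19}{3}\right) = 6308$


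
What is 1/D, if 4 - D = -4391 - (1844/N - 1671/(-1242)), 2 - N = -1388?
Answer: 287730/1265342173 ≈ 0.00022739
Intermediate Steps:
N = 1390 (N = 2 - 1*(-1388) = 2 + 1388 = 1390)
D = 1265342173/287730 (D = 4 - (-4391 - (1844/1390 - 1671/(-1242))) = 4 - (-4391 - (1844*(1/1390) - 1671*(-1/1242))) = 4 - (-4391 - (922/695 + 557/414)) = 4 - (-4391 - 1*768823/287730) = 4 - (-4391 - 768823/287730) = 4 - 1*(-1264191253/287730) = 4 + 1264191253/287730 = 1265342173/287730 ≈ 4397.7)
1/D = 1/(1265342173/287730) = 287730/1265342173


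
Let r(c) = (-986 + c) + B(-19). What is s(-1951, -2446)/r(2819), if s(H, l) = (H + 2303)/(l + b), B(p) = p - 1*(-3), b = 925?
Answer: -352/2763657 ≈ -0.00012737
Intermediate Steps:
B(p) = 3 + p (B(p) = p + 3 = 3 + p)
s(H, l) = (2303 + H)/(925 + l) (s(H, l) = (H + 2303)/(l + 925) = (2303 + H)/(925 + l))
r(c) = -1002 + c (r(c) = (-986 + c) + (3 - 19) = (-986 + c) - 16 = -1002 + c)
s(-1951, -2446)/r(2819) = ((2303 - 1951)/(925 - 2446))/(-1002 + 2819) = (352/(-1521))/1817 = -1/1521*352*(1/1817) = -352/1521*1/1817 = -352/2763657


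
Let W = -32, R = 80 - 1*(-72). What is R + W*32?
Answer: -872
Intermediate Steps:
R = 152 (R = 80 + 72 = 152)
R + W*32 = 152 - 32*32 = 152 - 1024 = -872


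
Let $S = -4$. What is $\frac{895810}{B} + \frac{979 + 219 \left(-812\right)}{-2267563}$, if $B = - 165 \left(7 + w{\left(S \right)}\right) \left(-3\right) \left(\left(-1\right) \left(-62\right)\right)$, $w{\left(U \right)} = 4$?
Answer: $\frac{209100806494}{76550659317} \approx 2.7315$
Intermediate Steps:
$B = 337590$ ($B = - 165 \left(7 + 4\right) \left(-3\right) \left(\left(-1\right) \left(-62\right)\right) = - 165 \cdot 11 \left(-3\right) 62 = \left(-165\right) \left(-33\right) 62 = 5445 \cdot 62 = 337590$)
$\frac{895810}{B} + \frac{979 + 219 \left(-812\right)}{-2267563} = \frac{895810}{337590} + \frac{979 + 219 \left(-812\right)}{-2267563} = 895810 \cdot \frac{1}{337590} + \left(979 - 177828\right) \left(- \frac{1}{2267563}\right) = \frac{89581}{33759} - - \frac{176849}{2267563} = \frac{89581}{33759} + \frac{176849}{2267563} = \frac{209100806494}{76550659317}$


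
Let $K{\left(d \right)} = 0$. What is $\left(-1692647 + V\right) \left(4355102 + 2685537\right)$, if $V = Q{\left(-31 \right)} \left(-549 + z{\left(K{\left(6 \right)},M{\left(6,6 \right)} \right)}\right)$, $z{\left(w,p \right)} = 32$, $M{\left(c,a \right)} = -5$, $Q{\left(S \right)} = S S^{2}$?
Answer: $96522232242700$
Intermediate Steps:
$Q{\left(S \right)} = S^{3}$
$V = 15401947$ ($V = \left(-31\right)^{3} \left(-549 + 32\right) = \left(-29791\right) \left(-517\right) = 15401947$)
$\left(-1692647 + V\right) \left(4355102 + 2685537\right) = \left(-1692647 + 15401947\right) \left(4355102 + 2685537\right) = 13709300 \cdot 7040639 = 96522232242700$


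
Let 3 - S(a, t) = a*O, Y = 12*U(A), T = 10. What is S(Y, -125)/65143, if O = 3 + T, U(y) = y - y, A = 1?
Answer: 3/65143 ≈ 4.6053e-5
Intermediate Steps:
U(y) = 0
O = 13 (O = 3 + 10 = 13)
Y = 0 (Y = 12*0 = 0)
S(a, t) = 3 - 13*a (S(a, t) = 3 - a*13 = 3 - 13*a)
S(Y, -125)/65143 = (3 - 13*0)/65143 = (3 + 0)*(1/65143) = 3*(1/65143) = 3/65143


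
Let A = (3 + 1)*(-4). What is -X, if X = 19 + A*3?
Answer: 29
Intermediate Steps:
A = -16 (A = 4*(-4) = -16)
X = -29 (X = 19 - 16*3 = 19 - 48 = -29)
-X = -1*(-29) = 29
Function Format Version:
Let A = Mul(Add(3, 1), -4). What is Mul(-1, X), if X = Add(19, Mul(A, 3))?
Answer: 29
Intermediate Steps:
A = -16 (A = Mul(4, -4) = -16)
X = -29 (X = Add(19, Mul(-16, 3)) = Add(19, -48) = -29)
Mul(-1, X) = Mul(-1, -29) = 29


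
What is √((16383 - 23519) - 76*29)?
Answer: 2*I*√2335 ≈ 96.644*I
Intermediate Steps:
√((16383 - 23519) - 76*29) = √(-7136 - 2204) = √(-9340) = 2*I*√2335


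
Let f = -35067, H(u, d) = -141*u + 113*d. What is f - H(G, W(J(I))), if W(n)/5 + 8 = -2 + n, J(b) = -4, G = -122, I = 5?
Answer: -44359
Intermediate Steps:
W(n) = -50 + 5*n (W(n) = -40 + 5*(-2 + n) = -40 + (-10 + 5*n) = -50 + 5*n)
f - H(G, W(J(I))) = -35067 - (-141*(-122) + 113*(-50 + 5*(-4))) = -35067 - (17202 + 113*(-50 - 20)) = -35067 - (17202 + 113*(-70)) = -35067 - (17202 - 7910) = -35067 - 1*9292 = -35067 - 9292 = -44359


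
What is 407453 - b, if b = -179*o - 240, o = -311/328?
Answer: 133667635/328 ≈ 4.0752e+5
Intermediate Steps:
o = -311/328 (o = -311*1/328 = -311/328 ≈ -0.94817)
b = -23051/328 (b = -179*(-311/328) - 240 = 55669/328 - 240 = -23051/328 ≈ -70.277)
407453 - b = 407453 - 1*(-23051/328) = 407453 + 23051/328 = 133667635/328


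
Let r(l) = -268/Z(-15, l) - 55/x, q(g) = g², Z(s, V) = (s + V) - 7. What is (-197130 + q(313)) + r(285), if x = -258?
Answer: -6728525173/67854 ≈ -99162.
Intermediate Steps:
Z(s, V) = -7 + V + s (Z(s, V) = (V + s) - 7 = -7 + V + s)
r(l) = 55/258 - 268/(-22 + l) (r(l) = -268/(-7 + l - 15) - 55/(-258) = -268/(-22 + l) - 55*(-1/258) = -268/(-22 + l) + 55/258 = 55/258 - 268/(-22 + l))
(-197130 + q(313)) + r(285) = (-197130 + 313²) + (-70354 + 55*285)/(258*(-22 + 285)) = (-197130 + 97969) + (1/258)*(-70354 + 15675)/263 = -99161 + (1/258)*(1/263)*(-54679) = -99161 - 54679/67854 = -6728525173/67854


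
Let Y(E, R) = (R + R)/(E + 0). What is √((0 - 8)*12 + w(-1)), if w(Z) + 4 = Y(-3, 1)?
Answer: I*√906/3 ≈ 10.033*I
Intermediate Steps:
Y(E, R) = 2*R/E (Y(E, R) = (2*R)/E = 2*R/E)
w(Z) = -14/3 (w(Z) = -4 + 2*1/(-3) = -4 + 2*1*(-⅓) = -4 - ⅔ = -14/3)
√((0 - 8)*12 + w(-1)) = √((0 - 8)*12 - 14/3) = √(-8*12 - 14/3) = √(-96 - 14/3) = √(-302/3) = I*√906/3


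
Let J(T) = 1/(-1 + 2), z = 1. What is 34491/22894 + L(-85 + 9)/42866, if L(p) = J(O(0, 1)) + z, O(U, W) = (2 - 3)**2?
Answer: 739268497/490687102 ≈ 1.5066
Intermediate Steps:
O(U, W) = 1 (O(U, W) = (-1)**2 = 1)
J(T) = 1 (J(T) = 1/1 = 1)
L(p) = 2 (L(p) = 1 + 1 = 2)
34491/22894 + L(-85 + 9)/42866 = 34491/22894 + 2/42866 = 34491*(1/22894) + 2*(1/42866) = 34491/22894 + 1/21433 = 739268497/490687102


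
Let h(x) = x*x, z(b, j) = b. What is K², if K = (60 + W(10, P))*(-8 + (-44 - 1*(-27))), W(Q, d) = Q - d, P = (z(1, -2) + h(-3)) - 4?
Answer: 2560000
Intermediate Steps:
h(x) = x²
P = 6 (P = (1 + (-3)²) - 4 = (1 + 9) - 4 = 10 - 4 = 6)
K = -1600 (K = (60 + (10 - 1*6))*(-8 + (-44 - 1*(-27))) = (60 + (10 - 6))*(-8 + (-44 + 27)) = (60 + 4)*(-8 - 17) = 64*(-25) = -1600)
K² = (-1600)² = 2560000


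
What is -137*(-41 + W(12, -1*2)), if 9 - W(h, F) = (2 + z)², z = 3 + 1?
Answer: 9316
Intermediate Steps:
z = 4
W(h, F) = -27 (W(h, F) = 9 - (2 + 4)² = 9 - 1*6² = 9 - 1*36 = 9 - 36 = -27)
-137*(-41 + W(12, -1*2)) = -137*(-41 - 27) = -137*(-68) = 9316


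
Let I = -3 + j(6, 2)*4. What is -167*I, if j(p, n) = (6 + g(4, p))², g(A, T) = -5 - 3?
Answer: -2171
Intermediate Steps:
g(A, T) = -8
j(p, n) = 4 (j(p, n) = (6 - 8)² = (-2)² = 4)
I = 13 (I = -3 + 4*4 = -3 + 16 = 13)
-167*I = -167*13 = -2171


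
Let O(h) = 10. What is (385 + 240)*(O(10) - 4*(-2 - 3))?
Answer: 18750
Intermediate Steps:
(385 + 240)*(O(10) - 4*(-2 - 3)) = (385 + 240)*(10 - 4*(-2 - 3)) = 625*(10 - 4*(-5)) = 625*(10 - 1*(-20)) = 625*(10 + 20) = 625*30 = 18750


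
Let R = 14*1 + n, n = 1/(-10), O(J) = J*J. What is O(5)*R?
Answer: 695/2 ≈ 347.50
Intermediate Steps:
O(J) = J²
n = -⅒ ≈ -0.10000
R = 139/10 (R = 14*1 - ⅒ = 14 - ⅒ = 139/10 ≈ 13.900)
O(5)*R = 5²*(139/10) = 25*(139/10) = 695/2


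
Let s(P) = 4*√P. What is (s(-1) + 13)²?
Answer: 153 + 104*I ≈ 153.0 + 104.0*I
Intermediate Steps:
(s(-1) + 13)² = (4*√(-1) + 13)² = (4*I + 13)² = (13 + 4*I)²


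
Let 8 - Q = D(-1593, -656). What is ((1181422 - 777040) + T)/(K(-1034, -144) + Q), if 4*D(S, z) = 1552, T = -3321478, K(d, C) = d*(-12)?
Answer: -729274/3007 ≈ -242.53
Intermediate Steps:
K(d, C) = -12*d
D(S, z) = 388 (D(S, z) = (¼)*1552 = 388)
Q = -380 (Q = 8 - 1*388 = 8 - 388 = -380)
((1181422 - 777040) + T)/(K(-1034, -144) + Q) = ((1181422 - 777040) - 3321478)/(-12*(-1034) - 380) = (404382 - 3321478)/(12408 - 380) = -2917096/12028 = -2917096*1/12028 = -729274/3007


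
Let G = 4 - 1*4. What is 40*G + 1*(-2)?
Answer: -2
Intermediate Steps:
G = 0 (G = 4 - 4 = 0)
40*G + 1*(-2) = 40*0 + 1*(-2) = 0 - 2 = -2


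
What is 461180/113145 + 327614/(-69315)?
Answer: -113359874/174281015 ≈ -0.65044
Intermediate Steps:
461180/113145 + 327614/(-69315) = 461180*(1/113145) + 327614*(-1/69315) = 92236/22629 - 327614/69315 = -113359874/174281015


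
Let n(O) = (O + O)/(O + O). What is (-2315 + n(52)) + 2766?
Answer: 452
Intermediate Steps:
n(O) = 1 (n(O) = (2*O)/((2*O)) = (2*O)*(1/(2*O)) = 1)
(-2315 + n(52)) + 2766 = (-2315 + 1) + 2766 = -2314 + 2766 = 452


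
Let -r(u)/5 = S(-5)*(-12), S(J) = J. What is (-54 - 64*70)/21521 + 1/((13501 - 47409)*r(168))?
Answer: -46121640079/218920220400 ≈ -0.21068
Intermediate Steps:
r(u) = -300 (r(u) = -(-25)*(-12) = -5*60 = -300)
(-54 - 64*70)/21521 + 1/((13501 - 47409)*r(168)) = (-54 - 64*70)/21521 + 1/((13501 - 47409)*(-300)) = (-54 - 4480)*(1/21521) - 1/300/(-33908) = -4534*1/21521 - 1/33908*(-1/300) = -4534/21521 + 1/10172400 = -46121640079/218920220400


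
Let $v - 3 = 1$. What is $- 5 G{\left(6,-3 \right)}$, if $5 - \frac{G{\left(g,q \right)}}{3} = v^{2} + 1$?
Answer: $180$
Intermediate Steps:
$v = 4$ ($v = 3 + 1 = 4$)
$G{\left(g,q \right)} = -36$ ($G{\left(g,q \right)} = 15 - 3 \left(4^{2} + 1\right) = 15 - 3 \left(16 + 1\right) = 15 - 51 = -36$)
$- 5 G{\left(6,-3 \right)} = \left(-5\right) \left(-36\right) = 180$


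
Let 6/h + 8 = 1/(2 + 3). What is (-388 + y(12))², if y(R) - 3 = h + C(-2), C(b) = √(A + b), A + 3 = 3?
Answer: 25149887/169 - 10030*I*√2/13 ≈ 1.4882e+5 - 1091.1*I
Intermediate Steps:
A = 0 (A = -3 + 3 = 0)
C(b) = √b (C(b) = √(0 + b) = √b)
h = -10/13 (h = 6/(-8 + 1/(2 + 3)) = 6/(-8 + 1/5) = 6/(-8 + ⅕) = 6/(-39/5) = 6*(-5/39) = -10/13 ≈ -0.76923)
y(R) = 29/13 + I*√2 (y(R) = 3 + (-10/13 + √(-2)) = 3 + (-10/13 + I*√2) = 29/13 + I*√2)
(-388 + y(12))² = (-388 + (29/13 + I*√2))² = (-5015/13 + I*√2)²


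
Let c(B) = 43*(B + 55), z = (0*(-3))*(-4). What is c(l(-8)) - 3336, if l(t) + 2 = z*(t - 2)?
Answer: -1057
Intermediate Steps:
z = 0 (z = 0*(-4) = 0)
l(t) = -2 (l(t) = -2 + 0*(t - 2) = -2 + 0*(-2 + t) = -2 + 0 = -2)
c(B) = 2365 + 43*B (c(B) = 43*(55 + B) = 2365 + 43*B)
c(l(-8)) - 3336 = (2365 + 43*(-2)) - 3336 = (2365 - 86) - 3336 = 2279 - 3336 = -1057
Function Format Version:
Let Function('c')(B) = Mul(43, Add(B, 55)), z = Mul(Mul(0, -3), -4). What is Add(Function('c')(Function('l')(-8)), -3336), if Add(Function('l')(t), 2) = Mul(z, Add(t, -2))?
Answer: -1057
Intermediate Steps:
z = 0 (z = Mul(0, -4) = 0)
Function('l')(t) = -2 (Function('l')(t) = Add(-2, Mul(0, Add(t, -2))) = Add(-2, Mul(0, Add(-2, t))) = Add(-2, 0) = -2)
Function('c')(B) = Add(2365, Mul(43, B)) (Function('c')(B) = Mul(43, Add(55, B)) = Add(2365, Mul(43, B)))
Add(Function('c')(Function('l')(-8)), -3336) = Add(Add(2365, Mul(43, -2)), -3336) = Add(Add(2365, -86), -3336) = Add(2279, -3336) = -1057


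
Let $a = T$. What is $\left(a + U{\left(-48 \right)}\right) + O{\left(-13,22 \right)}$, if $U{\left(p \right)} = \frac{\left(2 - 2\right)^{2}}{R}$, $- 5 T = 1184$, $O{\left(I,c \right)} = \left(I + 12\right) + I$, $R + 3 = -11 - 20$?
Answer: $- \frac{1254}{5} \approx -250.8$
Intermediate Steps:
$R = -34$ ($R = -3 - 31 = -34$)
$O{\left(I,c \right)} = 12 + 2 I$ ($O{\left(I,c \right)} = \left(12 + I\right) + I = 12 + 2 I$)
$T = - \frac{1184}{5}$ ($T = \left(- \frac{1}{5}\right) 1184 = - \frac{1184}{5} \approx -236.8$)
$a = - \frac{1184}{5} \approx -236.8$
$U{\left(p \right)} = 0$ ($U{\left(p \right)} = \frac{\left(2 - 2\right)^{2}}{-34} = 0^{2} \left(- \frac{1}{34}\right) = 0 \left(- \frac{1}{34}\right) = 0$)
$\left(a + U{\left(-48 \right)}\right) + O{\left(-13,22 \right)} = \left(- \frac{1184}{5} + 0\right) + \left(12 + 2 \left(-13\right)\right) = - \frac{1184}{5} + \left(12 - 26\right) = - \frac{1184}{5} - 14 = - \frac{1254}{5}$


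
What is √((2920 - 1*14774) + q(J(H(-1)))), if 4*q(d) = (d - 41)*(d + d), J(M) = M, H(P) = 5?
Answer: 2*I*√2986 ≈ 109.29*I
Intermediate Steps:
q(d) = d*(-41 + d)/2 (q(d) = ((d - 41)*(d + d))/4 = ((-41 + d)*(2*d))/4 = (2*d*(-41 + d))/4 = d*(-41 + d)/2)
√((2920 - 1*14774) + q(J(H(-1)))) = √((2920 - 1*14774) + (½)*5*(-41 + 5)) = √((2920 - 14774) + (½)*5*(-36)) = √(-11854 - 90) = √(-11944) = 2*I*√2986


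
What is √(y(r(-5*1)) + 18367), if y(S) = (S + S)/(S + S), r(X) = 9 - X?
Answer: 8*√287 ≈ 135.53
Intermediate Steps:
y(S) = 1 (y(S) = (2*S)/((2*S)) = (2*S)*(1/(2*S)) = 1)
√(y(r(-5*1)) + 18367) = √(1 + 18367) = √18368 = 8*√287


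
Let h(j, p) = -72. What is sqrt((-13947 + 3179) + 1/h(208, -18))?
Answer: I*sqrt(1550594)/12 ≈ 103.77*I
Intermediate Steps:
sqrt((-13947 + 3179) + 1/h(208, -18)) = sqrt((-13947 + 3179) + 1/(-72)) = sqrt(-10768 - 1/72) = sqrt(-775297/72) = I*sqrt(1550594)/12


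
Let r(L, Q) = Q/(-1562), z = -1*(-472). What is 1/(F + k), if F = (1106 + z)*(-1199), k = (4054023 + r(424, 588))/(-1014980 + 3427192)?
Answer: -1883937572/3564448166658915 ≈ -5.2854e-7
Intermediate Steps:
z = 472
r(L, Q) = -Q/1562 (r(L, Q) = Q*(-1/1562) = -Q/1562)
k = 3166191669/1883937572 (k = (4054023 - 1/1562*588)/(-1014980 + 3427192) = (4054023 - 294/781)/2412212 = (3166191669/781)*(1/2412212) = 3166191669/1883937572 ≈ 1.6806)
F = -1892022 (F = (1106 + 472)*(-1199) = 1578*(-1199) = -1892022)
1/(F + k) = 1/(-1892022 + 3166191669/1883937572) = 1/(-3564448166658915/1883937572) = -1883937572/3564448166658915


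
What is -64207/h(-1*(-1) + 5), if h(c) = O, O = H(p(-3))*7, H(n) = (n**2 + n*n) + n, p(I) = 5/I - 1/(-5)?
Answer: -1313325/406 ≈ -3234.8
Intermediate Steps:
p(I) = 1/5 + 5/I (p(I) = 5/I - 1*(-1/5) = 5/I + 1/5 = 1/5 + 5/I)
H(n) = n + 2*n**2 (H(n) = (n**2 + n**2) + n = 2*n**2 + n = n + 2*n**2)
O = 4466/225 (O = (((1/5)*(25 - 3)/(-3))*(1 + 2*((1/5)*(25 - 3)/(-3))))*7 = (((1/5)*(-1/3)*22)*(1 + 2*((1/5)*(-1/3)*22)))*7 = -22*(1 + 2*(-22/15))/15*7 = -22*(1 - 44/15)/15*7 = -22/15*(-29/15)*7 = (638/225)*7 = 4466/225 ≈ 19.849)
h(c) = 4466/225
-64207/h(-1*(-1) + 5) = -64207/4466/225 = -64207*225/4466 = -1313325/406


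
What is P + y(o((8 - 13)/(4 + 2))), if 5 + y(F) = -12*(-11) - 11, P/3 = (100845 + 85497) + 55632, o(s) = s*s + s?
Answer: 726038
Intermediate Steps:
o(s) = s + s**2 (o(s) = s**2 + s = s + s**2)
P = 725922 (P = 3*((100845 + 85497) + 55632) = 3*(186342 + 55632) = 3*241974 = 725922)
y(F) = 116 (y(F) = -5 + (-12*(-11) - 11) = -5 + (132 - 11) = -5 + 121 = 116)
P + y(o((8 - 13)/(4 + 2))) = 725922 + 116 = 726038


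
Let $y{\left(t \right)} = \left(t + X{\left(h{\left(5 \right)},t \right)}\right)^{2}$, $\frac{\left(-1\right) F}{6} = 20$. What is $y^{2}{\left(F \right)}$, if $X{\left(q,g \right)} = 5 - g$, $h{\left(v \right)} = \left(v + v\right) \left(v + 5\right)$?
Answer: $625$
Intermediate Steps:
$F = -120$ ($F = \left(-6\right) 20 = -120$)
$h{\left(v \right)} = 2 v \left(5 + v\right)$
$y{\left(t \right)} = 25$ ($y{\left(t \right)} = \left(t - \left(-5 + t\right)\right)^{2} = 5^{2} = 25$)
$y^{2}{\left(F \right)} = 25^{2} = 625$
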